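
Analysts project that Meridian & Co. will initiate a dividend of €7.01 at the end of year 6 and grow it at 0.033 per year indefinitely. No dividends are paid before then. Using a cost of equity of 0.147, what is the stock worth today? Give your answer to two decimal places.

Deferred-dividend DDM. At t=5 the remaining stream is a growing perpetuity with first payment D_6 = 7.01.
V_5 = D_6/(r−g) = 7.01/(0.147−0.033) = 61.4912
P₀ = V_5/(1+r)^5 = 61.4912/(1+0.147)^5 = 30.9739

€30.97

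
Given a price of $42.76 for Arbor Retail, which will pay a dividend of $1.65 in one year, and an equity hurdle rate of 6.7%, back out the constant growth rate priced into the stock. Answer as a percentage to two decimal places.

From P₀ = D₁/(r − g), the implied growth is g = r − D₁/P₀.
g = 0.067 − 1.65/42.76 = 0.067 − 0.03859 = 0.02841

2.84%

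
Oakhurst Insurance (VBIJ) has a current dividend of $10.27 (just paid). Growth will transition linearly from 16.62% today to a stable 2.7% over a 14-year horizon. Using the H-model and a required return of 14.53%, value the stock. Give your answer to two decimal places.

$173.75

H-model: P₀ = D₀[(1+g_L) + H(g_S−g_L)]/(r−g_L), with H = 14/2 = 7.
P₀ = 10.27 × [(1+0.027) + 7×(0.1662−0.027)] / (0.1453−0.027)
   = 10.27 × 2.0014 / 0.1183 = 173.7479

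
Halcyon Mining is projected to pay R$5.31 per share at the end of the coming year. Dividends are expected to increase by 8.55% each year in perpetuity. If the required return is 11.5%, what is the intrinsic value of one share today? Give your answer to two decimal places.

Gordon growth model: P₀ = D₁/(r − g), with D₁ = 5.31 given directly.
P₀ = 5.3100 / (0.115 − 0.0855) = 5.3100 / 0.0295 = 180.0000

R$180.00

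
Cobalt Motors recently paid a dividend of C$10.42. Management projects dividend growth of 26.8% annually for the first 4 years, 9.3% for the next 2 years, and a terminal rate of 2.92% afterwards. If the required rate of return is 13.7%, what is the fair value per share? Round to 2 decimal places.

Three-stage DDM. Project D₁…D_6; terminal Gordon value at t=6 with g = 0.0292; discount at r = 0.137.
D_1 = 13.2126
D_2 = 16.7535
D_3 = 21.2435
D_4 = 26.9367
D_5 = 29.4418
D_6 = 32.1799
TV_6 = 33.1196/(0.137−0.0292) = 307.2317
P₀ = Σ Dₜ/(1+r)ᵗ + TV_6/(1+r)^6 = 227.7397

C$227.74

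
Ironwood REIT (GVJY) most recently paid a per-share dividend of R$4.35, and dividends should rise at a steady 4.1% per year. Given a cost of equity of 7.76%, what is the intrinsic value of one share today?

Gordon growth model: P₀ = D₁/(r − g). D₁ = 4.35 × (1 + 0.041) = 4.5283.
P₀ = 4.5283 / (0.0776 − 0.041) = 4.5283 / 0.0366 = 123.7254

R$123.73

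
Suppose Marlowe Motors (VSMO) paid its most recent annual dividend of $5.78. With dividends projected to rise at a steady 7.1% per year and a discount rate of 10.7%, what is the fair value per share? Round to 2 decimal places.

Gordon growth model: P₀ = D₁/(r − g). D₁ = 5.78 × (1 + 0.071) = 6.1904.
P₀ = 6.1904 / (0.107 − 0.071) = 6.1904 / 0.036 = 171.9550

$171.95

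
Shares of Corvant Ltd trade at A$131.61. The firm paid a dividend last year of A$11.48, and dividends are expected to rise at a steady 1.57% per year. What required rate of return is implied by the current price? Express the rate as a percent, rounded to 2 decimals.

Rearranging the constant-growth DDM: r = D₁/P₀ + g.
D₁ = 11.48 × (1 + 0.0157) = 11.6602.
r = 11.6602 / 131.61 + 0.0157 = 0.08860 + 0.0157 = 0.10430

10.43%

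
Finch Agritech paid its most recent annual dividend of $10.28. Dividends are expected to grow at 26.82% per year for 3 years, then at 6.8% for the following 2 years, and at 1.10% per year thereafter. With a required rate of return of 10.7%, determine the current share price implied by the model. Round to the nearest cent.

$221.53

Three-stage DDM. Project D₁…D_5; terminal Gordon value at t=5 with g = 0.011; discount at r = 0.107.
D_1 = 13.0371
D_2 = 16.5336
D_3 = 20.9680
D_4 = 22.3938
D_5 = 23.9166
TV_5 = 24.1797/(0.107−0.011) = 251.8714
P₀ = Σ Dₜ/(1+r)ᵗ + TV_5/(1+r)^5 = 221.5340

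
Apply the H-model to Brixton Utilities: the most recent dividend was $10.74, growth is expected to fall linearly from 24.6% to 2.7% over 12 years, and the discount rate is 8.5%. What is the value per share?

H-model: P₀ = D₀[(1+g_L) + H(g_S−g_L)]/(r−g_L), with H = 12/2 = 6.
P₀ = 10.74 × [(1+0.027) + 6×(0.246−0.027)] / (0.085−0.027)
   = 10.74 × 2.3410 / 0.058 = 433.4886

$433.49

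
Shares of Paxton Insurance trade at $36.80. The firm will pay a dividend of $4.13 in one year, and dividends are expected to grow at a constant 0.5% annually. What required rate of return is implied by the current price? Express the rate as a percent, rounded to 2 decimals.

Rearranging the constant-growth DDM: r = D₁/P₀ + g.
r = 4.1300 / 36.80 + 0.005 = 0.11223 + 0.005 = 0.11723

11.72%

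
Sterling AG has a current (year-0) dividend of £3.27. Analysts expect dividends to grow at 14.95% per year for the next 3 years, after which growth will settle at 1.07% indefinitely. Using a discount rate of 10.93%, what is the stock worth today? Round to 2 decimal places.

£47.84

Two-stage DDM. Project D₁…D_3 at 0.1495, terminal growth 0.0107, discount at r = 0.1093.
D_1 = 3.7589
D_2 = 4.3208
D_3 = 4.9668
Terminal value at t=3: TV = D_4/(r−g) = 5.0199/(0.1093−0.0107) = 50.9120
P₀ = 3.7589/(1+0.1093)^1 + 4.3208/(1+0.1093)^2 + 4.9668/(1+0.1093)^3 + 50.9120/(1+0.1093)^3 = 47.8353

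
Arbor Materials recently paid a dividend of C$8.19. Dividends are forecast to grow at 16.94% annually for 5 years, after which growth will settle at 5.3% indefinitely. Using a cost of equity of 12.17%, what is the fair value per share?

Two-stage DDM. Project D₁…D_5 at 0.1694, terminal growth 0.053, discount at r = 0.1217.
D_1 = 9.5774
D_2 = 11.1998
D_3 = 13.0970
D_4 = 15.3157
D_5 = 17.9102
Terminal value at t=5: TV = D_6/(r−g) = 18.8594/(0.1217−0.053) = 274.5181
P₀ = 9.5774/(1+0.1217)^1 + 11.1998/(1+0.1217)^2 + 13.0970/(1+0.1217)^3 + 15.3157/(1+0.1217)^4 + 17.9102/(1+0.1217)^5 + 274.5181/(1+0.1217)^5 = 201.0721

C$201.07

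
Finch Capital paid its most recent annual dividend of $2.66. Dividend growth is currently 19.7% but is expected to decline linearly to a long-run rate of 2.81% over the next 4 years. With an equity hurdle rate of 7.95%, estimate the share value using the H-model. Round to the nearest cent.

H-model: P₀ = D₀[(1+g_L) + H(g_S−g_L)]/(r−g_L), with H = 4/2 = 2.
P₀ = 2.66 × [(1+0.0281) + 2×(0.197−0.0281)] / (0.0795−0.0281)
   = 2.66 × 1.3659 / 0.0514 = 70.6867

$70.69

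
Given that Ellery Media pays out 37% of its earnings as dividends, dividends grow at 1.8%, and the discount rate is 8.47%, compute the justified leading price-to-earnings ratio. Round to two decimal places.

5.55

Justified leading P/E = b/(r−g) = 0.37/(0.0847−0.018) = 5.5472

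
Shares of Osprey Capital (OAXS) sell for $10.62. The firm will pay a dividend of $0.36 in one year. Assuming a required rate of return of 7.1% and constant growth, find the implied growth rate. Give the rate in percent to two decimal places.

From P₀ = D₁/(r − g), the implied growth is g = r − D₁/P₀.
g = 0.071 − 0.36/10.62 = 0.071 − 0.03390 = 0.03710

3.71%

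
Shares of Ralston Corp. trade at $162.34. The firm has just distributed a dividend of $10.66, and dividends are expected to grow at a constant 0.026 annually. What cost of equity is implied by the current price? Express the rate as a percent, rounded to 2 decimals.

9.34%

Rearranging the constant-growth DDM: r = D₁/P₀ + g.
D₁ = 10.66 × (1 + 0.026) = 10.9372.
r = 10.9372 / 162.34 + 0.026 = 0.06737 + 0.026 = 0.09337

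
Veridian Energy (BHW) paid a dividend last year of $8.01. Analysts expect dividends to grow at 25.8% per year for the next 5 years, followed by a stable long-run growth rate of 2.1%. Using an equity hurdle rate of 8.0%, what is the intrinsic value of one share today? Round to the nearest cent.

$362.01

Two-stage DDM. Project D₁…D_5 at 0.258, terminal growth 0.021, discount at r = 0.08.
D_1 = 10.0766
D_2 = 12.6763
D_3 = 15.9468
D_4 = 20.0611
D_5 = 25.2369
Terminal value at t=5: TV = D_6/(r−g) = 25.7669/(0.08−0.021) = 436.7264
P₀ = 10.0766/(1+0.08)^1 + 12.6763/(1+0.08)^2 + 15.9468/(1+0.08)^3 + 20.0611/(1+0.08)^4 + 25.2369/(1+0.08)^5 + 436.7264/(1+0.08)^5 = 362.0072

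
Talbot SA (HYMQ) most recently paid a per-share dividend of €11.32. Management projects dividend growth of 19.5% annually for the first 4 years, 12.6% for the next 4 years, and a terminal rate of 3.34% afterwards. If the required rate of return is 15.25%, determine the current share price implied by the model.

Three-stage DDM. Project D₁…D_8; terminal Gordon value at t=8 with g = 0.0334; discount at r = 0.1525.
D_1 = 13.5274
D_2 = 16.1652
D_3 = 19.3175
D_4 = 23.0844
D_5 = 25.9930
D_6 = 29.2681
D_7 = 32.9559
D_8 = 37.1083
TV_8 = 38.3478/(0.1525−0.0334) = 321.9796
P₀ = Σ Dₜ/(1+r)ᵗ + TV_8/(1+r)^8 = 202.4516

€202.45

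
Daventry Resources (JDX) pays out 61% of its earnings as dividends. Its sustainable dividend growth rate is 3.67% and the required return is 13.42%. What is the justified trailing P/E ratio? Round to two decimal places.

Justified trailing P/E = b(1+g)/(r−g) = 0.61×(1+0.0367)/(0.1342−0.0367) = 6.4860

6.49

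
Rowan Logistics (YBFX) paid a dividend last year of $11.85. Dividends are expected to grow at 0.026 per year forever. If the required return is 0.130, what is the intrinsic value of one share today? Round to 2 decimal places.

Gordon growth model: P₀ = D₁/(r − g). D₁ = 11.85 × (1 + 0.026) = 12.1581.
P₀ = 12.1581 / (0.13 − 0.026) = 12.1581 / 0.104 = 116.9048

$116.90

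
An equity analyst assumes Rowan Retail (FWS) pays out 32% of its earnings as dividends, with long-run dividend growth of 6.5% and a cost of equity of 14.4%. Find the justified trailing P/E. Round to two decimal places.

4.31

Justified trailing P/E = b(1+g)/(r−g) = 0.32×(1+0.065)/(0.144−0.065) = 4.3139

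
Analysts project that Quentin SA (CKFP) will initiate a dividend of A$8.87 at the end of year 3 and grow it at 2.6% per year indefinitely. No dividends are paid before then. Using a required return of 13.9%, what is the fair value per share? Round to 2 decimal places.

A$60.51

Deferred-dividend DDM. At t=2 the remaining stream is a growing perpetuity with first payment D_3 = 8.87.
V_2 = D_3/(r−g) = 8.87/(0.139−0.026) = 78.4956
P₀ = V_2/(1+r)^2 = 78.4956/(1+0.139)^2 = 60.5059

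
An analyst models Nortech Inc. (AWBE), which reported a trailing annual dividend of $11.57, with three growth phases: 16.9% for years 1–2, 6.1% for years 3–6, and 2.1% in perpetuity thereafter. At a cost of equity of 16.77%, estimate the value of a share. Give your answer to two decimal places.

Three-stage DDM. Project D₁…D_6; terminal Gordon value at t=6 with g = 0.021; discount at r = 0.1677.
D_1 = 13.5253
D_2 = 15.8111
D_3 = 16.7756
D_4 = 17.7989
D_5 = 18.8846
D_6 = 20.0366
TV_6 = 20.4574/(0.1677−0.021) = 139.4503
P₀ = Σ Dₜ/(1+r)ᵗ + TV_6/(1+r)^6 = 114.8995

$114.90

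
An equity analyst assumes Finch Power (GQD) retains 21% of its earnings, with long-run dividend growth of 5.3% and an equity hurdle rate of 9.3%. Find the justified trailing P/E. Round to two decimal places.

20.80

Payout ratio b = 1 − 0.21 = 0.79.
Justified trailing P/E = b(1+g)/(r−g) = 0.79×(1+0.053)/(0.093−0.053) = 20.7967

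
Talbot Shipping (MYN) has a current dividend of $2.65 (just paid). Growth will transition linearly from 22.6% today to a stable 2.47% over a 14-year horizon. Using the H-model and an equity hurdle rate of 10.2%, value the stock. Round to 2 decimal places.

$83.44

H-model: P₀ = D₀[(1+g_L) + H(g_S−g_L)]/(r−g_L), with H = 14/2 = 7.
P₀ = 2.65 × [(1+0.0247) + 7×(0.226−0.0247)] / (0.102−0.0247)
   = 2.65 × 2.4338 / 0.0773 = 83.4356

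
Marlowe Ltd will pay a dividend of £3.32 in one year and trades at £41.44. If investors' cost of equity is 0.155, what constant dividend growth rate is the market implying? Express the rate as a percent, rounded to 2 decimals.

From P₀ = D₁/(r − g), the implied growth is g = r − D₁/P₀.
g = 0.155 − 3.32/41.44 = 0.155 − 0.08012 = 0.07488

7.49%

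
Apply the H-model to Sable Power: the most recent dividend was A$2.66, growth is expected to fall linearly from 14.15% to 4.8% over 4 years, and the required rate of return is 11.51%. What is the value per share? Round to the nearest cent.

H-model: P₀ = D₀[(1+g_L) + H(g_S−g_L)]/(r−g_L), with H = 4/2 = 2.
P₀ = 2.66 × [(1+0.048) + 2×(0.1415−0.048)] / (0.1151−0.048)
   = 2.66 × 1.2350 / 0.0671 = 48.9583

A$48.96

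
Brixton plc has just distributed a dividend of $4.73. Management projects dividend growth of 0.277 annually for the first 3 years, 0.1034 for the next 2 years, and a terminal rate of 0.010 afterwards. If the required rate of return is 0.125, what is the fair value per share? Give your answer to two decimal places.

Three-stage DDM. Project D₁…D_5; terminal Gordon value at t=5 with g = 0.01; discount at r = 0.125.
D_1 = 6.0402
D_2 = 7.7133
D_3 = 9.8499
D_4 = 10.8684
D_5 = 11.9922
TV_5 = 12.1121/(0.125−0.01) = 105.3230
P₀ = Σ Dₜ/(1+r)ᵗ + TV_5/(1+r)^5 = 90.2682

$90.27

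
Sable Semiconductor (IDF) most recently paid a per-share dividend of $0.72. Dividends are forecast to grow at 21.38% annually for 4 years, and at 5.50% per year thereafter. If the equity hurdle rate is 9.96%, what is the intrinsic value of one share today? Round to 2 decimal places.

$29.00

Two-stage DDM. Project D₁…D_4 at 0.2138, terminal growth 0.055, discount at r = 0.0996.
D_1 = 0.8739
D_2 = 1.0608
D_3 = 1.2876
D_4 = 1.5629
Terminal value at t=4: TV = D_5/(r−g) = 1.6488/(0.0996−0.055) = 36.9691
P₀ = 0.8739/(1+0.0996)^1 + 1.0608/(1+0.0996)^2 + 1.2876/(1+0.0996)^3 + 1.5629/(1+0.0996)^4 + 36.9691/(1+0.0996)^4 = 28.9967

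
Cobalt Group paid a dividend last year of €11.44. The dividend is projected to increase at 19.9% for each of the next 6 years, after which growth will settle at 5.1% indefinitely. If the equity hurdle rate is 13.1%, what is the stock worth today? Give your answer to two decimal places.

Two-stage DDM. Project D₁…D_6 at 0.199, terminal growth 0.051, discount at r = 0.131.
D_1 = 13.7166
D_2 = 16.4462
D_3 = 19.7189
D_4 = 23.6430
D_5 = 28.3480
D_6 = 33.9892
Terminal value at t=6: TV = D_7/(r−g) = 35.7227/(0.131−0.051) = 446.5333
P₀ = 13.7166/(1+0.131)^1 + 16.4462/(1+0.131)^2 + 19.7189/(1+0.131)^3 + 23.6430/(1+0.131)^4 + 28.3480/(1+0.131)^5 + 33.9892/(1+0.131)^6 + 446.5333/(1+0.131)^6 = 297.9647

€297.96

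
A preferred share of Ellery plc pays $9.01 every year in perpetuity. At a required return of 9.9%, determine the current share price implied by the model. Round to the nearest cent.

Zero-growth DDM (perpetuity): P₀ = D/r = 9.01 / 0.099 = 91.0101

$91.01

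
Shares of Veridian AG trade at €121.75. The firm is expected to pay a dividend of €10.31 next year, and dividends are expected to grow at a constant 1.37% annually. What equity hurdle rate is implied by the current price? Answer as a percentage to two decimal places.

Rearranging the constant-growth DDM: r = D₁/P₀ + g.
r = 10.3100 / 121.75 + 0.0137 = 0.08468 + 0.0137 = 0.09838

9.84%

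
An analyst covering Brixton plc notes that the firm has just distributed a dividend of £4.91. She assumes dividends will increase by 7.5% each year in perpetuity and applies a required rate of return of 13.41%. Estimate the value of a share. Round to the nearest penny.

Gordon growth model: P₀ = D₁/(r − g). D₁ = 4.91 × (1 + 0.075) = 5.2782.
P₀ = 5.2782 / (0.1341 − 0.075) = 5.2782 / 0.0591 = 89.3105

£89.31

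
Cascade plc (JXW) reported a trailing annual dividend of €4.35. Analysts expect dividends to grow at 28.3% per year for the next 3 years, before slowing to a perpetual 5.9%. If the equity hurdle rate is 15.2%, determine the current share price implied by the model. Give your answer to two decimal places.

Two-stage DDM. Project D₁…D_3 at 0.283, terminal growth 0.059, discount at r = 0.152.
D_1 = 5.5810
D_2 = 7.1605
D_3 = 9.1869
Terminal value at t=3: TV = D_4/(r−g) = 9.7289/(0.152−0.059) = 104.6122
P₀ = 5.5810/(1+0.152)^1 + 7.1605/(1+0.152)^2 + 9.1869/(1+0.152)^3 + 104.6122/(1+0.152)^3 = 84.6759

€84.68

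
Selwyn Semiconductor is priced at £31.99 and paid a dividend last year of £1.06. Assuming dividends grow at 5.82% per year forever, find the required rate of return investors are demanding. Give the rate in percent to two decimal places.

9.33%

Rearranging the constant-growth DDM: r = D₁/P₀ + g.
D₁ = 1.06 × (1 + 0.0582) = 1.1217.
r = 1.1217 / 31.99 + 0.0582 = 0.03506 + 0.0582 = 0.09326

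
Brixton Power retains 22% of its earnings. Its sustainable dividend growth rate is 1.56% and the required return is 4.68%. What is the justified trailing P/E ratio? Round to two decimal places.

25.39

Payout ratio b = 1 − 0.22 = 0.78.
Justified trailing P/E = b(1+g)/(r−g) = 0.78×(1+0.0156)/(0.0468−0.0156) = 25.3900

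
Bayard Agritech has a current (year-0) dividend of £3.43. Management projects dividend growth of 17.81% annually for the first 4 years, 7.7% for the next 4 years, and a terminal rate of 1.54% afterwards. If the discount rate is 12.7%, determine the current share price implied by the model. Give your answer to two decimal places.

Three-stage DDM. Project D₁…D_8; terminal Gordon value at t=8 with g = 0.0154; discount at r = 0.127.
D_1 = 4.0409
D_2 = 4.7606
D_3 = 5.6084
D_4 = 6.6073
D_5 = 7.1160
D_6 = 7.6640
D_7 = 8.2541
D_8 = 8.8897
TV_8 = 9.0266/(0.127−0.0154) = 80.8832
P₀ = Σ Dₜ/(1+r)ᵗ + TV_8/(1+r)^8 = 61.0709

£61.07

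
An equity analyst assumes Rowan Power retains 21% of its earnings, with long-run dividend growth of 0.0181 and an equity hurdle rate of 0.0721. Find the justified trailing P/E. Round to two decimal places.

14.89

Payout ratio b = 1 − 0.21 = 0.79.
Justified trailing P/E = b(1+g)/(r−g) = 0.79×(1+0.0181)/(0.0721−0.0181) = 14.8944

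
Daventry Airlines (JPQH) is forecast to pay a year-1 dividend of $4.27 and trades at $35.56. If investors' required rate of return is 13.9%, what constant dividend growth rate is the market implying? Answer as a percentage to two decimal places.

From P₀ = D₁/(r − g), the implied growth is g = r − D₁/P₀.
g = 0.139 − 4.27/35.56 = 0.139 − 0.12008 = 0.01892

1.89%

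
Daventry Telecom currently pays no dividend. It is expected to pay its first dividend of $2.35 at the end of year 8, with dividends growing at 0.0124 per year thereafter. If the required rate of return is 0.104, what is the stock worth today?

Deferred-dividend DDM. At t=7 the remaining stream is a growing perpetuity with first payment D_8 = 2.35.
V_7 = D_8/(r−g) = 2.35/(0.104−0.0124) = 25.6550
P₀ = V_7/(1+r)^7 = 25.6550/(1+0.104)^7 = 12.8348

$12.83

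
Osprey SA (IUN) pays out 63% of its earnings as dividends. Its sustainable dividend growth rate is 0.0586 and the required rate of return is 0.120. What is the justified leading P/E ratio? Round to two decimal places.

Justified leading P/E = b/(r−g) = 0.63/(0.12−0.0586) = 10.2606

10.26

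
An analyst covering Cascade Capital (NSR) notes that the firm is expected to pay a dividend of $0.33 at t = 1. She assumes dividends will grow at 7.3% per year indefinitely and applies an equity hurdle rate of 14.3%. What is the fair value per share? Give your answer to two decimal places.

Gordon growth model: P₀ = D₁/(r − g), with D₁ = 0.33 given directly.
P₀ = 0.3300 / (0.143 − 0.073) = 0.3300 / 0.07 = 4.7143

$4.71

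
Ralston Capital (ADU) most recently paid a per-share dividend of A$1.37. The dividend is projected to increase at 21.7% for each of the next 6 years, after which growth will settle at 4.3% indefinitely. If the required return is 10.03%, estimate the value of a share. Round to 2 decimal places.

Two-stage DDM. Project D₁…D_6 at 0.217, terminal growth 0.043, discount at r = 0.1003.
D_1 = 1.6673
D_2 = 2.0291
D_3 = 2.4694
D_4 = 3.0053
D_5 = 3.6574
D_6 = 4.4511
Terminal value at t=6: TV = D_7/(r−g) = 4.6425/(0.1003−0.043) = 81.0203
P₀ = 1.6673/(1+0.1003)^1 + 2.0291/(1+0.1003)^2 + 2.4694/(1+0.1003)^3 + 3.0053/(1+0.1003)^4 + 3.6574/(1+0.1003)^5 + 4.4511/(1+0.1003)^6 + 81.0203/(1+0.1003)^6 = 57.5308

A$57.53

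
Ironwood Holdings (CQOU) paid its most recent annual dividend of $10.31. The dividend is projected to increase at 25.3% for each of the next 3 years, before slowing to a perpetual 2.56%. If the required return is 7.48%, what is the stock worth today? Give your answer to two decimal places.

Two-stage DDM. Project D₁…D_3 at 0.253, terminal growth 0.0256, discount at r = 0.0748.
D_1 = 12.9184
D_2 = 16.1868
D_3 = 20.2821
Terminal value at t=3: TV = D_4/(r−g) = 20.8013/(0.0748−0.0256) = 422.7901
P₀ = 12.9184/(1+0.0748)^1 + 16.1868/(1+0.0748)^2 + 20.2821/(1+0.0748)^3 + 422.7901/(1+0.0748)^3 = 382.8863

$382.89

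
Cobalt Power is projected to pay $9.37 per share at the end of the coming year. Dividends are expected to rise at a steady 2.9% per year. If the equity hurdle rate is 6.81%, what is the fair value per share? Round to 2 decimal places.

$239.64

Gordon growth model: P₀ = D₁/(r − g), with D₁ = 9.37 given directly.
P₀ = 9.3700 / (0.0681 − 0.029) = 9.3700 / 0.0391 = 239.6419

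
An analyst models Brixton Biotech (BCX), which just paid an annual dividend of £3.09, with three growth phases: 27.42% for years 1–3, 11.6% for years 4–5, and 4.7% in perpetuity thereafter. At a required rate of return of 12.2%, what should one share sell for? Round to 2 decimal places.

Three-stage DDM. Project D₁…D_5; terminal Gordon value at t=5 with g = 0.047; discount at r = 0.122.
D_1 = 3.9373
D_2 = 5.0169
D_3 = 6.3925
D_4 = 7.1340
D_5 = 7.9616
TV_5 = 8.3358/(0.122−0.047) = 111.1438
P₀ = Σ Dₜ/(1+r)ᵗ + TV_5/(1+r)^5 = 83.5051

£83.51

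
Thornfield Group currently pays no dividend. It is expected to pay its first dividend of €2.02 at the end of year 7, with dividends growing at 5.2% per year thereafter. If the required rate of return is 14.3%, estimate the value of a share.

€9.95

Deferred-dividend DDM. At t=6 the remaining stream is a growing perpetuity with first payment D_7 = 2.02.
V_6 = D_7/(r−g) = 2.02/(0.143−0.052) = 22.1978
P₀ = V_6/(1+r)^6 = 22.1978/(1+0.143)^6 = 9.9548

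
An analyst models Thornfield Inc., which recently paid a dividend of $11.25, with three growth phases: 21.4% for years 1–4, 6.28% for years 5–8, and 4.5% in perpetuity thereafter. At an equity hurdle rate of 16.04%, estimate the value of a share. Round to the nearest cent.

Three-stage DDM. Project D₁…D_8; terminal Gordon value at t=8 with g = 0.045; discount at r = 0.1604.
D_1 = 13.6575
D_2 = 16.5802
D_3 = 20.1284
D_4 = 24.4358
D_5 = 25.9704
D_6 = 27.6014
D_7 = 29.3347
D_8 = 31.1769
TV_8 = 32.5799/(0.1604−0.045) = 282.3215
P₀ = Σ Dₜ/(1+r)ᵗ + TV_8/(1+r)^8 = 179.8071

$179.81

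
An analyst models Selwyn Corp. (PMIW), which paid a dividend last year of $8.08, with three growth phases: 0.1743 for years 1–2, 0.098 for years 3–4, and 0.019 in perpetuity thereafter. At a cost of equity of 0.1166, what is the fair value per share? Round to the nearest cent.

Three-stage DDM. Project D₁…D_4; terminal Gordon value at t=4 with g = 0.019; discount at r = 0.1166.
D_1 = 9.4883
D_2 = 11.1422
D_3 = 12.2341
D_4 = 13.4330
TV_4 = 13.6883/(0.1166−0.019) = 140.2486
P₀ = Σ Dₜ/(1+r)ᵗ + TV_4/(1+r)^4 = 125.0844

$125.08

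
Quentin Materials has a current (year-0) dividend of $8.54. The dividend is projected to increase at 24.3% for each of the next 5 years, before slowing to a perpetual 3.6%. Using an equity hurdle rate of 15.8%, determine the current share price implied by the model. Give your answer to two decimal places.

Two-stage DDM. Project D₁…D_5 at 0.243, terminal growth 0.036, discount at r = 0.158.
D_1 = 10.6152
D_2 = 13.1947
D_3 = 16.4010
D_4 = 20.3865
D_5 = 25.3404
Terminal value at t=5: TV = D_6/(r−g) = 26.2527/(0.158−0.036) = 215.1857
P₀ = 10.6152/(1+0.158)^1 + 13.1947/(1+0.158)^2 + 16.4010/(1+0.158)^3 + 20.3865/(1+0.158)^4 + 25.3404/(1+0.158)^5 + 215.1857/(1+0.158)^5 = 156.4158

$156.42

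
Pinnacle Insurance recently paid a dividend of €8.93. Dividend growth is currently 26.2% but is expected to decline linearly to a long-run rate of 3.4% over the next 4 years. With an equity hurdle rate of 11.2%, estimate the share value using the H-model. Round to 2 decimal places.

€170.59

H-model: P₀ = D₀[(1+g_L) + H(g_S−g_L)]/(r−g_L), with H = 4/2 = 2.
P₀ = 8.93 × [(1+0.034) + 2×(0.262−0.034)] / (0.112−0.034)
   = 8.93 × 1.4900 / 0.078 = 170.5859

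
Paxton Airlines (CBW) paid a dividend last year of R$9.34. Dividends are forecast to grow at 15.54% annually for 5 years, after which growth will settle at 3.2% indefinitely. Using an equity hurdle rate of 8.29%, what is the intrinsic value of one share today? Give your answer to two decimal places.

R$318.80

Two-stage DDM. Project D₁…D_5 at 0.1554, terminal growth 0.032, discount at r = 0.0829.
D_1 = 10.7914
D_2 = 12.4684
D_3 = 14.4060
D_4 = 16.6447
D_5 = 19.2313
Terminal value at t=5: TV = D_6/(r−g) = 19.8467/(0.0829−0.032) = 389.9156
P₀ = 10.7914/(1+0.0829)^1 + 12.4684/(1+0.0829)^2 + 14.4060/(1+0.0829)^3 + 16.6447/(1+0.0829)^4 + 19.2313/(1+0.0829)^5 + 389.9156/(1+0.0829)^5 = 318.7958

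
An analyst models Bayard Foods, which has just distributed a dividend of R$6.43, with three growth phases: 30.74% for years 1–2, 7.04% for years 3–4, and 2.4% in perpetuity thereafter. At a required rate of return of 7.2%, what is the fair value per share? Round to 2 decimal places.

Three-stage DDM. Project D₁…D_4; terminal Gordon value at t=4 with g = 0.024; discount at r = 0.072.
D_1 = 8.4066
D_2 = 10.9908
D_3 = 11.7645
D_4 = 12.5927
TV_4 = 12.8950/(0.072−0.024) = 268.6451
P₀ = Σ Dₜ/(1+r)ᵗ + TV_4/(1+r)^4 = 239.9139

R$239.91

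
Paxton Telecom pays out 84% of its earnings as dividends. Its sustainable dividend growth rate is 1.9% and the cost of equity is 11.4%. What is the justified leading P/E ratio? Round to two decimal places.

8.84

Justified leading P/E = b/(r−g) = 0.84/(0.114−0.019) = 8.8421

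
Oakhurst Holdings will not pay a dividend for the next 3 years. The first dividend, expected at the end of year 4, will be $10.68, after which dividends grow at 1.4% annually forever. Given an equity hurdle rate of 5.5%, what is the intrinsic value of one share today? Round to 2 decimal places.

$221.83

Deferred-dividend DDM. At t=3 the remaining stream is a growing perpetuity with first payment D_4 = 10.68.
V_3 = D_4/(r−g) = 10.68/(0.055−0.014) = 260.4878
P₀ = V_3/(1+r)^3 = 260.4878/(1+0.055)^3 = 221.8350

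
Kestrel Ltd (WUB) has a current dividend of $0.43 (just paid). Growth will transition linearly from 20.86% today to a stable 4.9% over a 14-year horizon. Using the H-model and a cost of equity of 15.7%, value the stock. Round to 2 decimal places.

$8.62

H-model: P₀ = D₀[(1+g_L) + H(g_S−g_L)]/(r−g_L), with H = 14/2 = 7.
P₀ = 0.43 × [(1+0.049) + 7×(0.2086−0.049)] / (0.157−0.049)
   = 0.43 × 2.1662 / 0.108 = 8.6247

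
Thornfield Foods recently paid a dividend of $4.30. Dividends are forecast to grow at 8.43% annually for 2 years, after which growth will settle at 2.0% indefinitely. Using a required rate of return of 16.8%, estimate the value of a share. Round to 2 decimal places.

Two-stage DDM. Project D₁…D_2 at 0.0843, terminal growth 0.02, discount at r = 0.168.
D_1 = 4.6625
D_2 = 5.0555
Terminal value at t=2: TV = D_3/(r−g) = 5.1566/(0.168−0.02) = 34.8422
P₀ = 4.6625/(1+0.168)^1 + 5.0555/(1+0.168)^2 + 34.8422/(1+0.168)^2 = 33.2376

$33.24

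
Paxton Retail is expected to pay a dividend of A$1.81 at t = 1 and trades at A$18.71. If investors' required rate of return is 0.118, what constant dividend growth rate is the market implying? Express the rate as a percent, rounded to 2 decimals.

2.13%

From P₀ = D₁/(r − g), the implied growth is g = r − D₁/P₀.
g = 0.118 − 1.81/18.71 = 0.118 − 0.09674 = 0.02126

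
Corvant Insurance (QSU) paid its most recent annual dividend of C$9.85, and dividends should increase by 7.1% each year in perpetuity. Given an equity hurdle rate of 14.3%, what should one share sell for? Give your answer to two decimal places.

Gordon growth model: P₀ = D₁/(r − g). D₁ = 9.85 × (1 + 0.071) = 10.5493.
P₀ = 10.5493 / (0.143 − 0.071) = 10.5493 / 0.072 = 146.5187

C$146.52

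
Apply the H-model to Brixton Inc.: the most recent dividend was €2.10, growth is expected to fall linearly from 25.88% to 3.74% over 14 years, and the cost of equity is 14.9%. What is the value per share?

€48.68

H-model: P₀ = D₀[(1+g_L) + H(g_S−g_L)]/(r−g_L), with H = 14/2 = 7.
P₀ = 2.10 × [(1+0.0374) + 7×(0.2588−0.0374)] / (0.149−0.0374)
   = 2.10 × 2.5872 / 0.1116 = 48.6839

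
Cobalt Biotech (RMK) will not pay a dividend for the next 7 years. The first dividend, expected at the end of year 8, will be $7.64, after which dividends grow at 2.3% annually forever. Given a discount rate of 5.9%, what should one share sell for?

Deferred-dividend DDM. At t=7 the remaining stream is a growing perpetuity with first payment D_8 = 7.64.
V_7 = D_8/(r−g) = 7.64/(0.059−0.023) = 212.2222
P₀ = V_7/(1+r)^7 = 212.2222/(1+0.059)^7 = 142.0755

$142.08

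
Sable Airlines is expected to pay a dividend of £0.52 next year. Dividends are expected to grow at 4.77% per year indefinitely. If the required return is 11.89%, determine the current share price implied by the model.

Gordon growth model: P₀ = D₁/(r − g), with D₁ = 0.52 given directly.
P₀ = 0.5200 / (0.1189 − 0.0477) = 0.5200 / 0.0712 = 7.3034

£7.30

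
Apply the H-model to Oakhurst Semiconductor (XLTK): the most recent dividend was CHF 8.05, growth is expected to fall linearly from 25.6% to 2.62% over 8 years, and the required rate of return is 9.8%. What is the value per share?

H-model: P₀ = D₀[(1+g_L) + H(g_S−g_L)]/(r−g_L), with H = 8/2 = 4.
P₀ = 8.05 × [(1+0.0262) + 4×(0.256−0.0262)] / (0.098−0.0262)
   = 8.05 × 1.9454 / 0.0718 = 218.1124

CHF 218.11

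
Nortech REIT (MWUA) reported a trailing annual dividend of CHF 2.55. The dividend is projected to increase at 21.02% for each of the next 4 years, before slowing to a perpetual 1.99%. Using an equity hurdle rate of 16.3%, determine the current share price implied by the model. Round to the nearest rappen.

Two-stage DDM. Project D₁…D_4 at 0.2102, terminal growth 0.0199, discount at r = 0.163.
D_1 = 3.0860
D_2 = 3.7347
D_3 = 4.5197
D_4 = 5.4698
Terminal value at t=4: TV = D_5/(r−g) = 5.5786/(0.163−0.0199) = 38.9840
P₀ = 3.0860/(1+0.163)^1 + 3.7347/(1+0.163)^2 + 4.5197/(1+0.163)^3 + 5.4698/(1+0.163)^4 + 38.9840/(1+0.163)^4 = 32.5870

CHF 32.59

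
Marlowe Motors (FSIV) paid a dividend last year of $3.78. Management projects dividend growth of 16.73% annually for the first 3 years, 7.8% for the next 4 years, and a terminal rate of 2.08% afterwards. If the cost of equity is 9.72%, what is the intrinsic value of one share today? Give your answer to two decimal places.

$86.95

Three-stage DDM. Project D₁…D_7; terminal Gordon value at t=7 with g = 0.0208; discount at r = 0.0972.
D_1 = 4.4124
D_2 = 5.1506
D_3 = 6.0123
D_4 = 6.4812
D_5 = 6.9868
D_6 = 7.5317
D_7 = 8.1192
TV_7 = 8.2881/(0.0972−0.0208) = 108.4830
P₀ = Σ Dₜ/(1+r)ᵗ + TV_7/(1+r)^7 = 86.9472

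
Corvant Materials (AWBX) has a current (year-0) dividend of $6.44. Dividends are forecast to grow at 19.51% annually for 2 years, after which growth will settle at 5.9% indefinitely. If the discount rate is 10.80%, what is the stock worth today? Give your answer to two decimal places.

Two-stage DDM. Project D₁…D_2 at 0.1951, terminal growth 0.059, discount at r = 0.108.
D_1 = 7.6964
D_2 = 9.1980
Terminal value at t=2: TV = D_3/(r−g) = 9.7407/(0.108−0.059) = 198.7899
P₀ = 7.6964/(1+0.108)^1 + 9.1980/(1+0.108)^2 + 198.7899/(1+0.108)^2 = 176.3638

$176.36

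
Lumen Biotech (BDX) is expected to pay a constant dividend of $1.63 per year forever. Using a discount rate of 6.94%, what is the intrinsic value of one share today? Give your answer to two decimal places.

$23.49

Zero-growth DDM (perpetuity): P₀ = D/r = 1.63 / 0.0694 = 23.4870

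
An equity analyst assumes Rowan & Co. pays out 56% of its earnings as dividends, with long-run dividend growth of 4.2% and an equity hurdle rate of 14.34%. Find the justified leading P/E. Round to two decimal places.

5.52

Justified leading P/E = b/(r−g) = 0.56/(0.1434−0.042) = 5.5227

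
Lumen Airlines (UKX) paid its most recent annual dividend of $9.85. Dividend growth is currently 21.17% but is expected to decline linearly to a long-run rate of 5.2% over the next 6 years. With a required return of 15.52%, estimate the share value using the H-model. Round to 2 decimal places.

H-model: P₀ = D₀[(1+g_L) + H(g_S−g_L)]/(r−g_L), with H = 6/2 = 3.
P₀ = 9.85 × [(1+0.052) + 3×(0.2117−0.052)] / (0.1552−0.052)
   = 9.85 × 1.5311 / 0.1032 = 146.1370

$146.14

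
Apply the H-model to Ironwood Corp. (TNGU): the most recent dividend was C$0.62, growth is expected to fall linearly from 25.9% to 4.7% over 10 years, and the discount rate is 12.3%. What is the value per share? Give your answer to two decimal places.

H-model: P₀ = D₀[(1+g_L) + H(g_S−g_L)]/(r−g_L), with H = 10/2 = 5.
P₀ = 0.62 × [(1+0.047) + 5×(0.259−0.047)] / (0.123−0.047)
   = 0.62 × 2.1070 / 0.076 = 17.1887

C$17.19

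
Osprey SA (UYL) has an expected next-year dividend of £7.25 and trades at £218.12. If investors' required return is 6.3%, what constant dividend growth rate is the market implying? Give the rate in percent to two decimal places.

2.98%

From P₀ = D₁/(r − g), the implied growth is g = r − D₁/P₀.
g = 0.063 − 7.25/218.12 = 0.063 − 0.03324 = 0.02976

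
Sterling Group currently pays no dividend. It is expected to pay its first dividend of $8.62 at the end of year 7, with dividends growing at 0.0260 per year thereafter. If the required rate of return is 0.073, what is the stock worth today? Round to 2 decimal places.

Deferred-dividend DDM. At t=6 the remaining stream is a growing perpetuity with first payment D_7 = 8.62.
V_6 = D_7/(r−g) = 8.62/(0.073−0.026) = 183.4043
P₀ = V_6/(1+r)^6 = 183.4043/(1+0.073)^6 = 120.1742

$120.17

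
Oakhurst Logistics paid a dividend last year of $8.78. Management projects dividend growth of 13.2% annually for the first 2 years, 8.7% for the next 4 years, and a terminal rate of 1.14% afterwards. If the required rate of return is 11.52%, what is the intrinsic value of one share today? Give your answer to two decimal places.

Three-stage DDM. Project D₁…D_6; terminal Gordon value at t=6 with g = 0.0114; discount at r = 0.1152.
D_1 = 9.9390
D_2 = 11.2509
D_3 = 12.2297
D_4 = 13.2937
D_5 = 14.4503
D_6 = 15.7074
TV_6 = 15.8865/(0.1152−0.0114) = 153.0492
P₀ = Σ Dₜ/(1+r)ᵗ + TV_6/(1+r)^6 = 131.4781

$131.48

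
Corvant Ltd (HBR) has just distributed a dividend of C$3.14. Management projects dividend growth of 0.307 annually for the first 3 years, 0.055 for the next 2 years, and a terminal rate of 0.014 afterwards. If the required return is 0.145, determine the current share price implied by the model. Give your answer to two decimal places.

C$51.30

Three-stage DDM. Project D₁…D_5; terminal Gordon value at t=5 with g = 0.014; discount at r = 0.145.
D_1 = 4.1040
D_2 = 5.3639
D_3 = 7.0106
D_4 = 7.3962
D_5 = 7.8030
TV_5 = 7.9122/(0.145−0.014) = 60.3988
P₀ = Σ Dₜ/(1+r)ᵗ + TV_5/(1+r)^5 = 51.3042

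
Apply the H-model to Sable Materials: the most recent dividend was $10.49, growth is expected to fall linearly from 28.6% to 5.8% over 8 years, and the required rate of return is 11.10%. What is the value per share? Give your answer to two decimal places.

$389.91

H-model: P₀ = D₀[(1+g_L) + H(g_S−g_L)]/(r−g_L), with H = 8/2 = 4.
P₀ = 10.49 × [(1+0.058) + 4×(0.286−0.058)] / (0.111−0.058)
   = 10.49 × 1.9700 / 0.053 = 389.9113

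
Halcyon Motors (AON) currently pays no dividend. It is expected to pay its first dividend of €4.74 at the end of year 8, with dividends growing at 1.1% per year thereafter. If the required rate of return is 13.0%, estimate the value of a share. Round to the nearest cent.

€16.93

Deferred-dividend DDM. At t=7 the remaining stream is a growing perpetuity with first payment D_8 = 4.74.
V_7 = D_8/(r−g) = 4.74/(0.13−0.011) = 39.8319
P₀ = V_7/(1+r)^7 = 39.8319/(1+0.13)^7 = 16.9310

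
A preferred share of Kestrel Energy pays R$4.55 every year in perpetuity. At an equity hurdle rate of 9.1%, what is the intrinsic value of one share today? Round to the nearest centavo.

R$50.00

Zero-growth DDM (perpetuity): P₀ = D/r = 4.55 / 0.091 = 50.0000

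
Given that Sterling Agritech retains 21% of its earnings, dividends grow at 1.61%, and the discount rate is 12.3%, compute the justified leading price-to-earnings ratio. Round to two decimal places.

Payout ratio b = 1 − 0.21 = 0.79.
Justified leading P/E = b/(r−g) = 0.79/(0.123−0.0161) = 7.3901

7.39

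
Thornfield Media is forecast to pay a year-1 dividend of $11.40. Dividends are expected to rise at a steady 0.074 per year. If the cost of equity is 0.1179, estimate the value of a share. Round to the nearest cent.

Gordon growth model: P₀ = D₁/(r − g), with D₁ = 11.40 given directly.
P₀ = 11.4000 / (0.1179 − 0.074) = 11.4000 / 0.0439 = 259.6811

$259.68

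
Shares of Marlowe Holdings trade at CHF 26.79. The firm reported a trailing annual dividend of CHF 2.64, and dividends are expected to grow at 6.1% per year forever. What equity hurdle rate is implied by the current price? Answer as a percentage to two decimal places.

16.56%

Rearranging the constant-growth DDM: r = D₁/P₀ + g.
D₁ = 2.64 × (1 + 0.061) = 2.8010.
r = 2.8010 / 26.79 + 0.061 = 0.10456 + 0.061 = 0.16556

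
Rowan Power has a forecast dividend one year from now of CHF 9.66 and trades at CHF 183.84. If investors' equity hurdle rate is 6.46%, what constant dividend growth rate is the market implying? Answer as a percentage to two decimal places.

From P₀ = D₁/(r − g), the implied growth is g = r − D₁/P₀.
g = 0.0646 − 9.66/183.84 = 0.0646 − 0.05255 = 0.01205

1.21%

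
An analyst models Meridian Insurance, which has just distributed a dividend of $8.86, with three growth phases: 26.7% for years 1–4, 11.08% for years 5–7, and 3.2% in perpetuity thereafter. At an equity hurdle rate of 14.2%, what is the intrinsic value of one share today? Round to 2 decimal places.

Three-stage DDM. Project D₁…D_7; terminal Gordon value at t=7 with g = 0.032; discount at r = 0.142.
D_1 = 11.2256
D_2 = 14.2229
D_3 = 18.0204
D_4 = 22.8318
D_5 = 25.3616
D_6 = 28.1716
D_7 = 31.2930
TV_7 = 32.2944/(0.142−0.032) = 293.5856
P₀ = Σ Dₜ/(1+r)ᵗ + TV_7/(1+r)^7 = 200.2665

$200.27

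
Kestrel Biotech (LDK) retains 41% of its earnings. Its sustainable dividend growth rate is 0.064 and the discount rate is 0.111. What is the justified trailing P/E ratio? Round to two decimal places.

13.36

Payout ratio b = 1 − 0.41 = 0.59.
Justified trailing P/E = b(1+g)/(r−g) = 0.59×(1+0.064)/(0.111−0.064) = 13.3566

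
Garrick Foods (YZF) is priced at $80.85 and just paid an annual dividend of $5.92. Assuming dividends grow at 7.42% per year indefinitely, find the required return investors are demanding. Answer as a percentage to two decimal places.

Rearranging the constant-growth DDM: r = D₁/P₀ + g.
D₁ = 5.92 × (1 + 0.0742) = 6.3593.
r = 6.3593 / 80.85 + 0.0742 = 0.07866 + 0.0742 = 0.15286

15.29%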